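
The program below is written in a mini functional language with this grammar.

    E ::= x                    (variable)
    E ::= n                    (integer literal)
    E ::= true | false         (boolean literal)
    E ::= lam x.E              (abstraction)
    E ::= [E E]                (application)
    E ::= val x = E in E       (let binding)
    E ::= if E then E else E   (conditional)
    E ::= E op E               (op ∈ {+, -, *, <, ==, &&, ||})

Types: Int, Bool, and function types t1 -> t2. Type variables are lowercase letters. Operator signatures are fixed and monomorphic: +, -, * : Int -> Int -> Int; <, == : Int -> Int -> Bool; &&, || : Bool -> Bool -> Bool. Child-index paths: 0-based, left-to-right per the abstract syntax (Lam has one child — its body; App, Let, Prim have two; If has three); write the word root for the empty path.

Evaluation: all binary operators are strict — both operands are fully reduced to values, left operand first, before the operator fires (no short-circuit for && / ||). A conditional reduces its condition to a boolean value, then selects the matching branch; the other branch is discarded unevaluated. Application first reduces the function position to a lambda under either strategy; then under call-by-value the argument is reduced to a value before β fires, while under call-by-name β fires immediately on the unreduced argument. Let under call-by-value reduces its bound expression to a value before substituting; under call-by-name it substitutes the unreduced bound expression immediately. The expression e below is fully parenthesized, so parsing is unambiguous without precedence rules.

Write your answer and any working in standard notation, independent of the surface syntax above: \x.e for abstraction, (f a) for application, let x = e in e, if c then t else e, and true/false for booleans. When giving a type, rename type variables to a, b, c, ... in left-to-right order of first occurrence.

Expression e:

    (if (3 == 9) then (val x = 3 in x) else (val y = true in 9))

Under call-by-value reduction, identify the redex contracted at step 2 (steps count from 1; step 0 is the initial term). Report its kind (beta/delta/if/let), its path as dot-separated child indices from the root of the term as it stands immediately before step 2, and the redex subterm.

Derivation:
step 0: (if (3 == 9) then (let x = 3 in x) else (let y = true in 9))
step 1: [delta@0] (if false then (let x = 3 in x) else (let y = true in 9))
step 2: [if@root] (let y = true in 9)

Answer: if at root : (if false then (let x = 3 in x) else (let y = true in 9))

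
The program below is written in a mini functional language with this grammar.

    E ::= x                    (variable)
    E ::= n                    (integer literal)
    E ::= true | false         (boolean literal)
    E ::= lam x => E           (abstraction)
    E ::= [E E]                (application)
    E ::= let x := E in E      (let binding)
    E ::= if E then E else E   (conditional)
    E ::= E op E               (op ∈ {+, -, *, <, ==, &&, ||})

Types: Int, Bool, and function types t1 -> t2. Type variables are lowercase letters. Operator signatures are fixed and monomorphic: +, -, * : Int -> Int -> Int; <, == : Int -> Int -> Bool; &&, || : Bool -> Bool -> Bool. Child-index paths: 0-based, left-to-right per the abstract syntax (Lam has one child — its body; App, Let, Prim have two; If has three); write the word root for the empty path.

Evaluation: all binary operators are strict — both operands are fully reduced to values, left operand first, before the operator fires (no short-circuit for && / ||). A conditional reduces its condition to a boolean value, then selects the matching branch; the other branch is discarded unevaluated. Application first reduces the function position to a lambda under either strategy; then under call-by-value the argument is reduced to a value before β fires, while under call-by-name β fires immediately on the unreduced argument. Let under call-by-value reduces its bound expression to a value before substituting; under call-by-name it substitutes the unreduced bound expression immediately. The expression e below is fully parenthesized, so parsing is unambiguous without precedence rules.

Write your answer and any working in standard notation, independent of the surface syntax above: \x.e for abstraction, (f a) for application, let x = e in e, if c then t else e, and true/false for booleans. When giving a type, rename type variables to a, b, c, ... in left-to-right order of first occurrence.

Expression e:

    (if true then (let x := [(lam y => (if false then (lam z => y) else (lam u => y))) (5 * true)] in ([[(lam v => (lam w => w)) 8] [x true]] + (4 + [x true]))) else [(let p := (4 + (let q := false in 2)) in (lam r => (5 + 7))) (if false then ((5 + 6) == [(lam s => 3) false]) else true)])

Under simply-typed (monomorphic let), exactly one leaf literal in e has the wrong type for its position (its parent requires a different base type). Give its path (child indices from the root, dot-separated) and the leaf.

Answer: 1.0.1.1 : true

Derivation:
  unify Bool ~ Bool
  unify Bool ~ Bool
y : a
\z._ : b -> a
y : a
\u._ : c -> a
  unify b -> a ~ c -> a
  unify b ~ c
  unify a ~ a
\y._ : a -> c -> a
  unify Int ~ Int
  unify Bool ~ Int
  FAIL: mismatch Bool ~ Int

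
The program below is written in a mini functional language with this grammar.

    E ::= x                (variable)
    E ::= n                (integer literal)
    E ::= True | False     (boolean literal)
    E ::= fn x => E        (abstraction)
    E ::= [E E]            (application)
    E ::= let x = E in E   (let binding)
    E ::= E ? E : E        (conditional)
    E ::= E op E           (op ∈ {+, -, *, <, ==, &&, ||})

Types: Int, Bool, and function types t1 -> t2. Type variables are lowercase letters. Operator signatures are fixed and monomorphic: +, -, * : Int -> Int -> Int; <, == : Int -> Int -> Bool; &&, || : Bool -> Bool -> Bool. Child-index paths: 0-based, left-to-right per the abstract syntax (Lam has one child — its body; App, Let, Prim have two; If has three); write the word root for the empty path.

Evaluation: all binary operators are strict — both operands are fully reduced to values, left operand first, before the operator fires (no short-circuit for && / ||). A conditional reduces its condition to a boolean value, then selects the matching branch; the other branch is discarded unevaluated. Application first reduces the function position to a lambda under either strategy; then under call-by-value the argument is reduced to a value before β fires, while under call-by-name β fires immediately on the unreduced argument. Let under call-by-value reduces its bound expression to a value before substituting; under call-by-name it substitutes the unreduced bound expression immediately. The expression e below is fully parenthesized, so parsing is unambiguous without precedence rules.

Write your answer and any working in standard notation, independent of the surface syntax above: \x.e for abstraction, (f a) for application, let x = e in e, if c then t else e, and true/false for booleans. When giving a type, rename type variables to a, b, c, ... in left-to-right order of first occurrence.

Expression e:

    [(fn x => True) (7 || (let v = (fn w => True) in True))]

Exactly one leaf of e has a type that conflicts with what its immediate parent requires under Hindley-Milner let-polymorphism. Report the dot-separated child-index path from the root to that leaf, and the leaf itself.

Working:
\x._ : a -> Bool
  unify Int ~ Bool
  FAIL: mismatch Int ~ Bool

Answer: 1.0 : 7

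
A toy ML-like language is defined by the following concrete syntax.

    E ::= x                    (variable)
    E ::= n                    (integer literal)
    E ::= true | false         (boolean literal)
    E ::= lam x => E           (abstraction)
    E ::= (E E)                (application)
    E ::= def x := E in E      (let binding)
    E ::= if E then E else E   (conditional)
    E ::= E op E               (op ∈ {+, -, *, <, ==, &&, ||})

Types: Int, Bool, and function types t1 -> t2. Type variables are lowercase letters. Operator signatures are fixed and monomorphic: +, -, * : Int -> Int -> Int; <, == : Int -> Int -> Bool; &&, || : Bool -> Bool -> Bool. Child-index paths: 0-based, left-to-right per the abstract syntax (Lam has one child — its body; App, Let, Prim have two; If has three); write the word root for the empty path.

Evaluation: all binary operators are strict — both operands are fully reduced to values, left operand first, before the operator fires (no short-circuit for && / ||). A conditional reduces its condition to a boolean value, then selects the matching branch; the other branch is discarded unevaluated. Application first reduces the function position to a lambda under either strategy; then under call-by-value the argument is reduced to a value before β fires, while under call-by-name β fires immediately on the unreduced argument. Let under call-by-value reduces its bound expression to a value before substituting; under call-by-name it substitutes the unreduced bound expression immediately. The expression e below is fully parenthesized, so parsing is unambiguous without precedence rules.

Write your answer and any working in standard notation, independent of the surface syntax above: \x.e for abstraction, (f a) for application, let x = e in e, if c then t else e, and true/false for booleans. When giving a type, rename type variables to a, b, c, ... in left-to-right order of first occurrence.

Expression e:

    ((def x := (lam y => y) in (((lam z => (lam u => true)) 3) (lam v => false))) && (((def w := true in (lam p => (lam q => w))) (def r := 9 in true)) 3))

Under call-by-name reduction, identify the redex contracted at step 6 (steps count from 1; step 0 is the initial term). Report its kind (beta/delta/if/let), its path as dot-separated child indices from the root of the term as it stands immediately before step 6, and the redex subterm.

Answer: beta at 1 : ((\q.true) 3)

Derivation:
step 0: ((let x = (\y.y) in (((\z.(\u.true)) 3) (\v.false))) && (((let w = true in (\p.(\q.w))) (let r = 9 in true)) 3))
step 1: [let@0] ((((\z.(\u.true)) 3) (\v.false)) && (((let w = true in (\p.(\q.w))) (let r = 9 in true)) 3))
step 2: [beta@0.0] (((\u.true) (\v.false)) && (((let w = true in (\p.(\q.w))) (let r = 9 in true)) 3))
step 3: [beta@0] (true && (((let w = true in (\p.(\q.w))) (let r = 9 in true)) 3))
step 4: [let@1.0.0] (true && (((\p.(\q.true)) (let r = 9 in true)) 3))
step 5: [beta@1.0] (true && ((\q.true) 3))
step 6: [beta@1] (true && true)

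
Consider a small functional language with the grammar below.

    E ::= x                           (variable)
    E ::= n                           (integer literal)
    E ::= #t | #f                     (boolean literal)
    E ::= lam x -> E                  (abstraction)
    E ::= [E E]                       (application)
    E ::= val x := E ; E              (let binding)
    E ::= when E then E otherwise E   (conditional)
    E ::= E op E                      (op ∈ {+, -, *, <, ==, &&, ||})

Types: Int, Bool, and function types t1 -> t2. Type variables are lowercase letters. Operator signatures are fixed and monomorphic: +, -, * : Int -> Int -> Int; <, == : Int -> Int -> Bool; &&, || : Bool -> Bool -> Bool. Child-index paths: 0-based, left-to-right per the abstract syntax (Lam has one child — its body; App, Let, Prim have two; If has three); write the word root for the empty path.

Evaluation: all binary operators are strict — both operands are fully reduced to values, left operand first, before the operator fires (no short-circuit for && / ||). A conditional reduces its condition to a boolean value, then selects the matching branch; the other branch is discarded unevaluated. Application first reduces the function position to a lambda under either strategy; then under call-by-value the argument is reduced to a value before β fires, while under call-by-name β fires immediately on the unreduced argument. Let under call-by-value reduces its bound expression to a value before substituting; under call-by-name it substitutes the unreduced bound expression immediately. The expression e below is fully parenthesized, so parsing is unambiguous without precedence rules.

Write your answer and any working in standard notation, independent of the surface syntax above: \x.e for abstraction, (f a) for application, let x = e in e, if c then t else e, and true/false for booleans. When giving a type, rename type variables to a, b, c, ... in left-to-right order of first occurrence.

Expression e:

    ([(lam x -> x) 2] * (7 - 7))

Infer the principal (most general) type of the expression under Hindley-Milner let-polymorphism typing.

Answer: Int

Working:
x : a
\x._ : a -> a
  unify a -> a ~ Int -> b
  unify a ~ Int
  unify Int ~ b
_ _ : Int
  unify Int ~ Int
  unify Int ~ Int
  unify Int ~ Int
  unify Int ~ Int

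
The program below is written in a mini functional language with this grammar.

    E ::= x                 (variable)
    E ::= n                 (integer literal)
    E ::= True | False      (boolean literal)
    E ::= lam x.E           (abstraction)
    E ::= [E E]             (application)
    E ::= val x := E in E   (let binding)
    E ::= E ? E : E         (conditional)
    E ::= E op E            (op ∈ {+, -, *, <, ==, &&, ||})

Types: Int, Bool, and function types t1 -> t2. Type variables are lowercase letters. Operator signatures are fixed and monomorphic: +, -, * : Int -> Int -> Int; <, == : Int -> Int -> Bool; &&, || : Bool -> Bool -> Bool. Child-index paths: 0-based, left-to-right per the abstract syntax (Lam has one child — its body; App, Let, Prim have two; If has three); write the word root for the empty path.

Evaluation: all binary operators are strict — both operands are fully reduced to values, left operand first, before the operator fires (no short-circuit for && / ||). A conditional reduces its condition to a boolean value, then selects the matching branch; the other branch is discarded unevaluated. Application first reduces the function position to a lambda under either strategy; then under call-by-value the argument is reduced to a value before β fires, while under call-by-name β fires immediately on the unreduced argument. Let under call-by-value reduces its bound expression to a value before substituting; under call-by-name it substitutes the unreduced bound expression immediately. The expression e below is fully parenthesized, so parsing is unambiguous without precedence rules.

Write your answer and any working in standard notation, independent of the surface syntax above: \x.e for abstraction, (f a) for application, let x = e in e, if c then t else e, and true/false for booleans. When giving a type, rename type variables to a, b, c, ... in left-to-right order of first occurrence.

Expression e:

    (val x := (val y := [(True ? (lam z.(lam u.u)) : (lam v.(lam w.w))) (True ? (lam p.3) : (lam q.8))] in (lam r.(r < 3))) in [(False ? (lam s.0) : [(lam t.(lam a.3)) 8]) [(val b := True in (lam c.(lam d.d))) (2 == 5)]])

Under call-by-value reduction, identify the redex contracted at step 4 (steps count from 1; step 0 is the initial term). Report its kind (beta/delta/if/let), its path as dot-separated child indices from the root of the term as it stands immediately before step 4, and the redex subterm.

Answer: let at 0 : (let y = (\u.u) in (\r.(r < 3)))

Trace:
step 0: (let x = (let y = ((if true then (\z.(\u.u)) else (\v.(\w.w))) (if true then (\p.3) else (\q.8))) in (\r.(r < 3))) in ((if false then (\s.0) else ((\t.(\a.3)) 8)) ((let b = true in (\c.(\d.d))) (2 == 5))))
step 1: [if@0.0.0] (let x = (let y = ((\z.(\u.u)) (if true then (\p.3) else (\q.8))) in (\r.(r < 3))) in ((if false then (\s.0) else ((\t.(\a.3)) 8)) ((let b = true in (\c.(\d.d))) (2 == 5))))
step 2: [if@0.0.1] (let x = (let y = ((\z.(\u.u)) (\p.3)) in (\r.(r < 3))) in ((if false then (\s.0) else ((\t.(\a.3)) 8)) ((let b = true in (\c.(\d.d))) (2 == 5))))
step 3: [beta@0.0] (let x = (let y = (\u.u) in (\r.(r < 3))) in ((if false then (\s.0) else ((\t.(\a.3)) 8)) ((let b = true in (\c.(\d.d))) (2 == 5))))
step 4: [let@0] (let x = (\r.(r < 3)) in ((if false then (\s.0) else ((\t.(\a.3)) 8)) ((let b = true in (\c.(\d.d))) (2 == 5))))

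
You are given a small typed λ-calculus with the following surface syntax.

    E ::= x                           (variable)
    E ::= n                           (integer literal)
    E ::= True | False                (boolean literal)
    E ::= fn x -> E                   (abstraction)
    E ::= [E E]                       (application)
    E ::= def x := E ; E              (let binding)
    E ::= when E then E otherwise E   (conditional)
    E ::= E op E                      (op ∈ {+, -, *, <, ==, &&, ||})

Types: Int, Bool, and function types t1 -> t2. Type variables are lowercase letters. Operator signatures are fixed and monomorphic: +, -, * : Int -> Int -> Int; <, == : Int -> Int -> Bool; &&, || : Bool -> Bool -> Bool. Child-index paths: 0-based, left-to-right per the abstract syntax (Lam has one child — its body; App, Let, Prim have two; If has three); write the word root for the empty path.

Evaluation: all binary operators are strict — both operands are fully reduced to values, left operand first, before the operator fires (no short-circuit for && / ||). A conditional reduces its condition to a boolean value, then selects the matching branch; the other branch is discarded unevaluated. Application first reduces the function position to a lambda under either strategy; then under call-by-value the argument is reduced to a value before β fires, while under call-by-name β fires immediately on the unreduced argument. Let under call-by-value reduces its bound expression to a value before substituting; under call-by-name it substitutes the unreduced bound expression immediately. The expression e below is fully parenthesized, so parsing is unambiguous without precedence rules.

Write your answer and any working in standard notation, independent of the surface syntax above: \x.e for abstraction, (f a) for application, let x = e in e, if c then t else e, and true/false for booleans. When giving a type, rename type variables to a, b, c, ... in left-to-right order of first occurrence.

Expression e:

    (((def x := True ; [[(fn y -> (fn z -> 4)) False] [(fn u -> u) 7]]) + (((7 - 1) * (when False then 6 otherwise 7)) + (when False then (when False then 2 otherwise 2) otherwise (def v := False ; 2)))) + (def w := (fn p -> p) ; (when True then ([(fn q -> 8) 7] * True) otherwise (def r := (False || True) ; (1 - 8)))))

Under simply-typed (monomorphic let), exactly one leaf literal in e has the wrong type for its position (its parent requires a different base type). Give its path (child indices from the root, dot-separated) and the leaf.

Trace:
let x : Bool
\z._ : b -> Int
\y._ : a -> b -> Int
  unify a -> b -> Int ~ Bool -> c
  unify a ~ Bool
  unify b -> Int ~ c
_ _ : b -> Int
u : d
\u._ : d -> d
  unify d -> d ~ Int -> e
  unify d ~ Int
  unify Int ~ e
_ _ : Int
  unify b -> Int ~ Int -> f
  unify b ~ Int
  unify Int ~ f
_ _ : Int
  unify Int ~ Int
  unify Int ~ Int
  unify Int ~ Int
  unify Int ~ Int
  unify Bool ~ Bool
  unify Int ~ Int
  unify Int ~ Int
  unify Int ~ Int
  unify Bool ~ Bool
  unify Bool ~ Bool
  unify Int ~ Int
let v : Bool
  unify Int ~ Int
  unify Int ~ Int
  unify Int ~ Int
  unify Int ~ Int
p : g
\p._ : g -> g
let w : g -> g
  unify Bool ~ Bool
\q._ : h -> Int
  unify h -> Int ~ Int -> i
  unify h ~ Int
  unify Int ~ i
_ _ : Int
  unify Int ~ Int
  unify Bool ~ Int
  FAIL: mismatch Bool ~ Int

Answer: 1.1.1.1 : true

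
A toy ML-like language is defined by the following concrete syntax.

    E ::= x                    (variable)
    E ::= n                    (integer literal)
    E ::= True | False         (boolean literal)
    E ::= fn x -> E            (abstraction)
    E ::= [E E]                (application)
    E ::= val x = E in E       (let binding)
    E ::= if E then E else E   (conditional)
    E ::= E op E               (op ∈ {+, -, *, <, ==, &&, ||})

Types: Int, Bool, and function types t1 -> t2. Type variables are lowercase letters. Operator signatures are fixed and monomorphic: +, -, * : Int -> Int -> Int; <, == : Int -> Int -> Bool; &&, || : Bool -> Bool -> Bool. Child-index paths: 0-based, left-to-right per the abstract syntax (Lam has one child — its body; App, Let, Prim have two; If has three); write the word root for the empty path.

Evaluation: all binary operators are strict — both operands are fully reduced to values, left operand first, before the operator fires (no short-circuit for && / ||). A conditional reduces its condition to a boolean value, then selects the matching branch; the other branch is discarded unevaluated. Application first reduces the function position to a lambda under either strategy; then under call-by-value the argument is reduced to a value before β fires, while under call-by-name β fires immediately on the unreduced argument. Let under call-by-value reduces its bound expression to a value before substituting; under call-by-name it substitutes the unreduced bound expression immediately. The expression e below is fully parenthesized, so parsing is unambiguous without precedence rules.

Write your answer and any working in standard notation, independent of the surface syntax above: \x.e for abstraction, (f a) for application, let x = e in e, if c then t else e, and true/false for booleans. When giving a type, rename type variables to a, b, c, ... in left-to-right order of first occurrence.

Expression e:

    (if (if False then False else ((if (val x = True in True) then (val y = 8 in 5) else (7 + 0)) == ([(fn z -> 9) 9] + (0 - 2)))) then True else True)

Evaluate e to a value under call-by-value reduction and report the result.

Working:
step 0: (if (if false then false else ((if (let x = true in true) then (let y = 8 in 5) else (7 + 0)) == (((\z.9) 9) + (0 - 2)))) then true else true)
step 1: [if@0] (if ((if (let x = true in true) then (let y = 8 in 5) else (7 + 0)) == (((\z.9) 9) + (0 - 2))) then true else true)
step 2: [let@0.0.0] (if ((if true then (let y = 8 in 5) else (7 + 0)) == (((\z.9) 9) + (0 - 2))) then true else true)
step 3: [if@0.0] (if ((let y = 8 in 5) == (((\z.9) 9) + (0 - 2))) then true else true)
step 4: [let@0.0] (if (5 == (((\z.9) 9) + (0 - 2))) then true else true)
step 5: [beta@0.1.0] (if (5 == (9 + (0 - 2))) then true else true)
step 6: [delta@0.1.1] (if (5 == (9 + -2)) then true else true)
step 7: [delta@0.1] (if (5 == 7) then true else true)
step 8: [delta@0] (if false then true else true)
step 9: [if@root] true

Answer: true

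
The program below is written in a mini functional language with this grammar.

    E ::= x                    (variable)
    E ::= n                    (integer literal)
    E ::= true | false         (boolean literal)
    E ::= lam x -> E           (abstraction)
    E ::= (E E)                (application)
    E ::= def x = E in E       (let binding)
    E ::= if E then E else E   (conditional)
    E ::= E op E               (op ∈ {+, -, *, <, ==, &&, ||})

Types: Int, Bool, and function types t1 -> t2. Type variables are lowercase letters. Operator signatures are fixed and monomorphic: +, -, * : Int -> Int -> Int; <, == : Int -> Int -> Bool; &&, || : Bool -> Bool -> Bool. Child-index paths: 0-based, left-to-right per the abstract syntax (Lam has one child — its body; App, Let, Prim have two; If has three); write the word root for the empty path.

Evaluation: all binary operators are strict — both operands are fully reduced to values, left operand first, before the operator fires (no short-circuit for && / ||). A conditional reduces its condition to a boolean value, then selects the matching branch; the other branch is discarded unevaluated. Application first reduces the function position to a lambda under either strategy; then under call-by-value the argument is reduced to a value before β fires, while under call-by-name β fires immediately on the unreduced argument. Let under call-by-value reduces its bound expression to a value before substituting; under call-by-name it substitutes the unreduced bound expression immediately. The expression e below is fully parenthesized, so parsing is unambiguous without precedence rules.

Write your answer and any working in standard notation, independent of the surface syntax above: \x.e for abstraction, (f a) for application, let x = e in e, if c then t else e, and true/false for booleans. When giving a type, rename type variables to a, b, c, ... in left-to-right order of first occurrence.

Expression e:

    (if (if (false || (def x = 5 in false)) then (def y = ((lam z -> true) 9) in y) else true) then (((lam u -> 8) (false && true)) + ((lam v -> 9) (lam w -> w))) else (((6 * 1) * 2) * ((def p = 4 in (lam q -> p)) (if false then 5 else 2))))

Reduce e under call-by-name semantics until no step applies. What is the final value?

Answer: 17

Working:
step 0: (if (if (false || (let x = 5 in false)) then (let y = ((\z.true) 9) in y) else true) then (((\u.8) (false && true)) + ((\v.9) (\w.w))) else (((6 * 1) * 2) * ((let p = 4 in (\q.p)) (if false then 5 else 2))))
step 1: [let@0.0.1] (if (if (false || false) then (let y = ((\z.true) 9) in y) else true) then (((\u.8) (false && true)) + ((\v.9) (\w.w))) else (((6 * 1) * 2) * ((let p = 4 in (\q.p)) (if false then 5 else 2))))
step 2: [delta@0.0] (if (if false then (let y = ((\z.true) 9) in y) else true) then (((\u.8) (false && true)) + ((\v.9) (\w.w))) else (((6 * 1) * 2) * ((let p = 4 in (\q.p)) (if false then 5 else 2))))
step 3: [if@0] (if true then (((\u.8) (false && true)) + ((\v.9) (\w.w))) else (((6 * 1) * 2) * ((let p = 4 in (\q.p)) (if false then 5 else 2))))
step 4: [if@root] (((\u.8) (false && true)) + ((\v.9) (\w.w)))
step 5: [beta@0] (8 + ((\v.9) (\w.w)))
step 6: [beta@1] (8 + 9)
step 7: [delta@root] 17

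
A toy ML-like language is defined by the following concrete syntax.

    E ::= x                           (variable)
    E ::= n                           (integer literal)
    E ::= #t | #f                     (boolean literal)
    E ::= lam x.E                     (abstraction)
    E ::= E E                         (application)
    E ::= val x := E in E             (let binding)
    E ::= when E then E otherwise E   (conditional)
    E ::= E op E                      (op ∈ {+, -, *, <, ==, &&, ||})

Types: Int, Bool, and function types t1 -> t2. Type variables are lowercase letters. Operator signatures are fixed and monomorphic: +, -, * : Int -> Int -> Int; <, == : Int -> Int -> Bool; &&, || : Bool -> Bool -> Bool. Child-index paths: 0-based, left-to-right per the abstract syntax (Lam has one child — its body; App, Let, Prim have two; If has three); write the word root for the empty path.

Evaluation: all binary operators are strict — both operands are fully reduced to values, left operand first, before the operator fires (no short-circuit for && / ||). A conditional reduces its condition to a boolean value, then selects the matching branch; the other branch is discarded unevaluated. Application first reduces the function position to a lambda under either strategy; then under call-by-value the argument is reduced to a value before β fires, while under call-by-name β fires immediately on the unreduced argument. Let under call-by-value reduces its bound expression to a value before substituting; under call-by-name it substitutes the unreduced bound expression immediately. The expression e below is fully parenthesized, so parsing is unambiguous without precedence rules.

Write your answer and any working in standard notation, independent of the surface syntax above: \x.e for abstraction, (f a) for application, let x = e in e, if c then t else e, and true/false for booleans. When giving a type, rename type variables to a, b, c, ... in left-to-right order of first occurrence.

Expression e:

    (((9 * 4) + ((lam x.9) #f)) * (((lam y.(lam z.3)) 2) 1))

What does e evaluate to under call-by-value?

Answer: 135

Trace:
step 0: (((9 * 4) + ((\x.9) false)) * (((\y.(\z.3)) 2) 1))
step 1: [delta@0.0] ((36 + ((\x.9) false)) * (((\y.(\z.3)) 2) 1))
step 2: [beta@0.1] ((36 + 9) * (((\y.(\z.3)) 2) 1))
step 3: [delta@0] (45 * (((\y.(\z.3)) 2) 1))
step 4: [beta@1.0] (45 * ((\z.3) 1))
step 5: [beta@1] (45 * 3)
step 6: [delta@root] 135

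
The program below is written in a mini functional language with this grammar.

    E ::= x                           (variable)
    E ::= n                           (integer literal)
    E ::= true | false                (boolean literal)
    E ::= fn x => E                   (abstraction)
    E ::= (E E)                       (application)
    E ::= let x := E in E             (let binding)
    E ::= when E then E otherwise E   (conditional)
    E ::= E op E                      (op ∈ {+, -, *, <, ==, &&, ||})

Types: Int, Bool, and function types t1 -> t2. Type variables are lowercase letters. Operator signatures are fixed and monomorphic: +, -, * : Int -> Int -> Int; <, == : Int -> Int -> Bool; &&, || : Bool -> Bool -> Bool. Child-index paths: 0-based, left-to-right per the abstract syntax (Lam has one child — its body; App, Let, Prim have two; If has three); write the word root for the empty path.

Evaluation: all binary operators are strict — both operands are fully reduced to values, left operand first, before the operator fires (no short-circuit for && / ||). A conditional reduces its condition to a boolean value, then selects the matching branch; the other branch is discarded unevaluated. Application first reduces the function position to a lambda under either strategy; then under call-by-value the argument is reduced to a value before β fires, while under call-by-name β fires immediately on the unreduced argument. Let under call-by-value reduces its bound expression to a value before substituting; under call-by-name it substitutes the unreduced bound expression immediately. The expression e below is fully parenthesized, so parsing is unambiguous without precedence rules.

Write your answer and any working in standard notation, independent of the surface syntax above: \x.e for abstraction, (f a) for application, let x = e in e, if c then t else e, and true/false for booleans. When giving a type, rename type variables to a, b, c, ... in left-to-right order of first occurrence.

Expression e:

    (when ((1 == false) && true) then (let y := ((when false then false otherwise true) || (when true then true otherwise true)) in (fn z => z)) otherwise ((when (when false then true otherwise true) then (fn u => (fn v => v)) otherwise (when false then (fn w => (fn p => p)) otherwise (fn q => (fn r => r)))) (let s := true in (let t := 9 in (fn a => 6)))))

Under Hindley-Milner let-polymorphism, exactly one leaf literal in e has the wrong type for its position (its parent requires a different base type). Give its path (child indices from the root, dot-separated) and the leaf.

Answer: 0.0.1 : false

Trace:
  unify Int ~ Int
  unify Bool ~ Int
  FAIL: mismatch Bool ~ Int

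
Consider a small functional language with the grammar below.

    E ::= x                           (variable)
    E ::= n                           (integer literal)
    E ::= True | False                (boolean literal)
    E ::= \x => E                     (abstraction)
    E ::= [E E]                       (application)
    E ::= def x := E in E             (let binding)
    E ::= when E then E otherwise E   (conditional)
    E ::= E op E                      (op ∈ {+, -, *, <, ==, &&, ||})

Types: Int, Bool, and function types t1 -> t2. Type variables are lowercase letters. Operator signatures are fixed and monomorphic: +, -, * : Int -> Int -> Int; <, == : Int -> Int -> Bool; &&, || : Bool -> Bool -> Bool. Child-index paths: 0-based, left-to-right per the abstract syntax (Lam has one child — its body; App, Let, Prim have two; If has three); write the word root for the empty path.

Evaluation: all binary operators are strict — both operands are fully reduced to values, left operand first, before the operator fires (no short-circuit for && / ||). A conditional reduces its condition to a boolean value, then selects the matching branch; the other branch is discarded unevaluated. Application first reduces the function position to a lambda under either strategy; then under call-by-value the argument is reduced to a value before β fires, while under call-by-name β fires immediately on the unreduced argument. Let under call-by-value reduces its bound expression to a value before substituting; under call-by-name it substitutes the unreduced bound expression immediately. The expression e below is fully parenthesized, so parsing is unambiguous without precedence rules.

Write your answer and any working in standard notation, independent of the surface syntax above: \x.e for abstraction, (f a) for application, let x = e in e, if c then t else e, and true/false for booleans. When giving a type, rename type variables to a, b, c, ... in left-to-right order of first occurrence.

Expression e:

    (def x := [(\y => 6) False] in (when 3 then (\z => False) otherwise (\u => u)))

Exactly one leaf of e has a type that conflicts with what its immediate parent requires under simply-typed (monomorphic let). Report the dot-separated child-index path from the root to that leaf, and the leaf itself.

Trace:
\y._ : a -> Int
  unify a -> Int ~ Bool -> b
  unify a ~ Bool
  unify Int ~ b
_ _ : Int
let x : Int
  unify Int ~ Bool
  FAIL: mismatch Int ~ Bool

Answer: 1.0 : 3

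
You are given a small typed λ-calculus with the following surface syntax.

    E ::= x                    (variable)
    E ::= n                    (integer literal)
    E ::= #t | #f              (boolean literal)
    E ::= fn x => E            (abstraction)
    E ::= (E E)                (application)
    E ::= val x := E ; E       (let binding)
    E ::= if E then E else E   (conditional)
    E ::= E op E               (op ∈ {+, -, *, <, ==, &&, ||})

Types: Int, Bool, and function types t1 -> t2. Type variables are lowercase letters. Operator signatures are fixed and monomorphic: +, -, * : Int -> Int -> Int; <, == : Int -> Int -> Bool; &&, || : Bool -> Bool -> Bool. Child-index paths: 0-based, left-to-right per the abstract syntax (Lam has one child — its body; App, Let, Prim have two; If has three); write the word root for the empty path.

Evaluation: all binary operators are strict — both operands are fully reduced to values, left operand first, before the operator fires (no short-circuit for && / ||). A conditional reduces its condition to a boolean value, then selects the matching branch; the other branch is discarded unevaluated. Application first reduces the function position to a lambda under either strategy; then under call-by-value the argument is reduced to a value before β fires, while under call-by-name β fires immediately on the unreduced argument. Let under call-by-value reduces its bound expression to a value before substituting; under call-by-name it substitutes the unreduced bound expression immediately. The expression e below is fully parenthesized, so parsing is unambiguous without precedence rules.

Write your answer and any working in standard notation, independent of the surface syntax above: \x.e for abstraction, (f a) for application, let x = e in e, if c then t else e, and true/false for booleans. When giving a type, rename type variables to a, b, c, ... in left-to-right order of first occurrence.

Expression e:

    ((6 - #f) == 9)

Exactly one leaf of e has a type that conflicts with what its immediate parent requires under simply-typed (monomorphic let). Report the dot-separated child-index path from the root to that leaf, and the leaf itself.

Answer: 0.1 : false

Working:
  unify Int ~ Int
  unify Bool ~ Int
  FAIL: mismatch Bool ~ Int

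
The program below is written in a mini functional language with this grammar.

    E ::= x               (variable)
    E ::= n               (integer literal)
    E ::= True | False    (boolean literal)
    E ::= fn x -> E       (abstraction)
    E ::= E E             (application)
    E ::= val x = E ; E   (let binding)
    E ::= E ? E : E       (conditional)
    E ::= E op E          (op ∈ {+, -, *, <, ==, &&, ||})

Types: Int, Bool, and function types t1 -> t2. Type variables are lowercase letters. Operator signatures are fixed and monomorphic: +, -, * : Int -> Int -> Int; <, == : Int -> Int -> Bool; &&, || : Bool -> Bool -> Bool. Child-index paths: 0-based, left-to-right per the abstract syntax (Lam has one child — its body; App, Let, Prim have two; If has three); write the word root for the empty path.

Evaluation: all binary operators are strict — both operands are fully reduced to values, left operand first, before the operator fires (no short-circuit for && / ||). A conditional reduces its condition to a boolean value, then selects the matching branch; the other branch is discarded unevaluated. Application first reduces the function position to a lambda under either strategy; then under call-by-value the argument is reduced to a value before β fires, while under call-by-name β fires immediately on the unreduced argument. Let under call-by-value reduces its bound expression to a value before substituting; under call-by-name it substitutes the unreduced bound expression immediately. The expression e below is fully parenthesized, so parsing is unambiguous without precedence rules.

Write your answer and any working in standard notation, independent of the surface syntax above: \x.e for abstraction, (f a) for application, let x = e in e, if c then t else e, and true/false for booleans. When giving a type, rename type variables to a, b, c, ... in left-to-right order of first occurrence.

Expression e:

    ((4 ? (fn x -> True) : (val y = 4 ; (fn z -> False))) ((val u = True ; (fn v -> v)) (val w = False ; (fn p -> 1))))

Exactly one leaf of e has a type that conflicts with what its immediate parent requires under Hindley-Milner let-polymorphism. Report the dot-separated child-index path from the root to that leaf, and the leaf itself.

Answer: 0.0 : 4

Trace:
  unify Int ~ Bool
  FAIL: mismatch Int ~ Bool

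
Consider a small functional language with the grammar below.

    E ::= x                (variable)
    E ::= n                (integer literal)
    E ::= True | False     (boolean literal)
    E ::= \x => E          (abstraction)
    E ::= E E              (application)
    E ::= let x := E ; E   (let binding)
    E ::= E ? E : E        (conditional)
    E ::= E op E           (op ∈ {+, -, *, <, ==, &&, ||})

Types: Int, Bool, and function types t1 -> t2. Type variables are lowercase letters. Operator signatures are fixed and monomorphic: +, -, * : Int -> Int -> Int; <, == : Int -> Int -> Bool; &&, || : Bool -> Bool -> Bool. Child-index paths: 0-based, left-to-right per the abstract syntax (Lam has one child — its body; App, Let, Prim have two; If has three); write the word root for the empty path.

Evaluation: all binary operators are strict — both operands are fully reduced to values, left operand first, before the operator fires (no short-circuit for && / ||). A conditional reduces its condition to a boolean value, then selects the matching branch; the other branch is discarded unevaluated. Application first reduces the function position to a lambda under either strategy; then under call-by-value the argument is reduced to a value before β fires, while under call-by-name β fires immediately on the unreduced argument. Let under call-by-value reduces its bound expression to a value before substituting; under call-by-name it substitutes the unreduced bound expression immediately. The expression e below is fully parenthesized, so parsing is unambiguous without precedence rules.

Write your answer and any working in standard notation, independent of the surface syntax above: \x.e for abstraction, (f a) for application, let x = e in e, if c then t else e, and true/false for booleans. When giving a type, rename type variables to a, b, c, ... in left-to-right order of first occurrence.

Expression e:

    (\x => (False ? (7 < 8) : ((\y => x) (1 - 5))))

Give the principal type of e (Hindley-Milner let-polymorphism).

Derivation:
  unify Bool ~ Bool
  unify Int ~ Int
  unify Int ~ Int
x : a
\y._ : b -> a
  unify Int ~ Int
  unify Int ~ Int
  unify b -> a ~ Int -> c
  unify b ~ Int
  unify a ~ c
_ _ : c
  unify Bool ~ c
\x._ : Bool -> Bool

Answer: Bool -> Bool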